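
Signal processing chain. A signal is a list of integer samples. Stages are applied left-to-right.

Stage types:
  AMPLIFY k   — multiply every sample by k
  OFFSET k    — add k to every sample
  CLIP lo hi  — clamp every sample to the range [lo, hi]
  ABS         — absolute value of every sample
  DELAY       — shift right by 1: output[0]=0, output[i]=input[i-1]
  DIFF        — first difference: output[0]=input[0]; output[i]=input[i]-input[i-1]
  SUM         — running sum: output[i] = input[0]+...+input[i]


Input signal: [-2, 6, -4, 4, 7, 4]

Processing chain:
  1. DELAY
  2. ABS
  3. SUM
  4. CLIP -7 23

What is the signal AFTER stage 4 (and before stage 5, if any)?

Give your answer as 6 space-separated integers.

Answer: 0 2 8 12 16 23

Derivation:
Input: [-2, 6, -4, 4, 7, 4]
Stage 1 (DELAY): [0, -2, 6, -4, 4, 7] = [0, -2, 6, -4, 4, 7] -> [0, -2, 6, -4, 4, 7]
Stage 2 (ABS): |0|=0, |-2|=2, |6|=6, |-4|=4, |4|=4, |7|=7 -> [0, 2, 6, 4, 4, 7]
Stage 3 (SUM): sum[0..0]=0, sum[0..1]=2, sum[0..2]=8, sum[0..3]=12, sum[0..4]=16, sum[0..5]=23 -> [0, 2, 8, 12, 16, 23]
Stage 4 (CLIP -7 23): clip(0,-7,23)=0, clip(2,-7,23)=2, clip(8,-7,23)=8, clip(12,-7,23)=12, clip(16,-7,23)=16, clip(23,-7,23)=23 -> [0, 2, 8, 12, 16, 23]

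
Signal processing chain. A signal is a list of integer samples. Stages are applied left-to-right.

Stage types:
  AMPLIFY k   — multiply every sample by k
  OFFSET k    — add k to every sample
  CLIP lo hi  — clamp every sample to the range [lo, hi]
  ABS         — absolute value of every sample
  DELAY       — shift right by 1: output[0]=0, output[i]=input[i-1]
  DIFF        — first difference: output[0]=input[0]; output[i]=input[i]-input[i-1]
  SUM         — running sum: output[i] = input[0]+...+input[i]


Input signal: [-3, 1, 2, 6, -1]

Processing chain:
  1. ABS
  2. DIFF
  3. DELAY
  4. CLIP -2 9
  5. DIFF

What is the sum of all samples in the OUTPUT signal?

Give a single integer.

Input: [-3, 1, 2, 6, -1]
Stage 1 (ABS): |-3|=3, |1|=1, |2|=2, |6|=6, |-1|=1 -> [3, 1, 2, 6, 1]
Stage 2 (DIFF): s[0]=3, 1-3=-2, 2-1=1, 6-2=4, 1-6=-5 -> [3, -2, 1, 4, -5]
Stage 3 (DELAY): [0, 3, -2, 1, 4] = [0, 3, -2, 1, 4] -> [0, 3, -2, 1, 4]
Stage 4 (CLIP -2 9): clip(0,-2,9)=0, clip(3,-2,9)=3, clip(-2,-2,9)=-2, clip(1,-2,9)=1, clip(4,-2,9)=4 -> [0, 3, -2, 1, 4]
Stage 5 (DIFF): s[0]=0, 3-0=3, -2-3=-5, 1--2=3, 4-1=3 -> [0, 3, -5, 3, 3]
Output sum: 4

Answer: 4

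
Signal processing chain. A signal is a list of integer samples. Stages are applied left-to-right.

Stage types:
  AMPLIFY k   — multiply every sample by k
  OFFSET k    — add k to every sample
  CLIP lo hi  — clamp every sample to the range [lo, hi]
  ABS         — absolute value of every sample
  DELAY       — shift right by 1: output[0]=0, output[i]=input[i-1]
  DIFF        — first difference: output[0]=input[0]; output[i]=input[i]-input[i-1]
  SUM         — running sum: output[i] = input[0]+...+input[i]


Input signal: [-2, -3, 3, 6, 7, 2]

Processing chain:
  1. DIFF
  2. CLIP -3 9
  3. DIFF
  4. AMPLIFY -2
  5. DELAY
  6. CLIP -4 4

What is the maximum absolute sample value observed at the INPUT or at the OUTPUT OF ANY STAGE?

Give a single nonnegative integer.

Input: [-2, -3, 3, 6, 7, 2] (max |s|=7)
Stage 1 (DIFF): s[0]=-2, -3--2=-1, 3--3=6, 6-3=3, 7-6=1, 2-7=-5 -> [-2, -1, 6, 3, 1, -5] (max |s|=6)
Stage 2 (CLIP -3 9): clip(-2,-3,9)=-2, clip(-1,-3,9)=-1, clip(6,-3,9)=6, clip(3,-3,9)=3, clip(1,-3,9)=1, clip(-5,-3,9)=-3 -> [-2, -1, 6, 3, 1, -3] (max |s|=6)
Stage 3 (DIFF): s[0]=-2, -1--2=1, 6--1=7, 3-6=-3, 1-3=-2, -3-1=-4 -> [-2, 1, 7, -3, -2, -4] (max |s|=7)
Stage 4 (AMPLIFY -2): -2*-2=4, 1*-2=-2, 7*-2=-14, -3*-2=6, -2*-2=4, -4*-2=8 -> [4, -2, -14, 6, 4, 8] (max |s|=14)
Stage 5 (DELAY): [0, 4, -2, -14, 6, 4] = [0, 4, -2, -14, 6, 4] -> [0, 4, -2, -14, 6, 4] (max |s|=14)
Stage 6 (CLIP -4 4): clip(0,-4,4)=0, clip(4,-4,4)=4, clip(-2,-4,4)=-2, clip(-14,-4,4)=-4, clip(6,-4,4)=4, clip(4,-4,4)=4 -> [0, 4, -2, -4, 4, 4] (max |s|=4)
Overall max amplitude: 14

Answer: 14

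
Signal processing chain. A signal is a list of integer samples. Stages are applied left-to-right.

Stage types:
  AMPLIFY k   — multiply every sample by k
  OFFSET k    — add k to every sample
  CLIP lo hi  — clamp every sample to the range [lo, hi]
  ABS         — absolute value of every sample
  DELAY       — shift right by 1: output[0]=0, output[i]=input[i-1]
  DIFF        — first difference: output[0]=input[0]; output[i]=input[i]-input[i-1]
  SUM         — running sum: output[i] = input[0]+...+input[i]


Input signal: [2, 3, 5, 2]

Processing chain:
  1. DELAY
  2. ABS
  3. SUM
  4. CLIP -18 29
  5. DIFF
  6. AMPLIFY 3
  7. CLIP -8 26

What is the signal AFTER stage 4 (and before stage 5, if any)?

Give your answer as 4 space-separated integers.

Answer: 0 2 5 10

Derivation:
Input: [2, 3, 5, 2]
Stage 1 (DELAY): [0, 2, 3, 5] = [0, 2, 3, 5] -> [0, 2, 3, 5]
Stage 2 (ABS): |0|=0, |2|=2, |3|=3, |5|=5 -> [0, 2, 3, 5]
Stage 3 (SUM): sum[0..0]=0, sum[0..1]=2, sum[0..2]=5, sum[0..3]=10 -> [0, 2, 5, 10]
Stage 4 (CLIP -18 29): clip(0,-18,29)=0, clip(2,-18,29)=2, clip(5,-18,29)=5, clip(10,-18,29)=10 -> [0, 2, 5, 10]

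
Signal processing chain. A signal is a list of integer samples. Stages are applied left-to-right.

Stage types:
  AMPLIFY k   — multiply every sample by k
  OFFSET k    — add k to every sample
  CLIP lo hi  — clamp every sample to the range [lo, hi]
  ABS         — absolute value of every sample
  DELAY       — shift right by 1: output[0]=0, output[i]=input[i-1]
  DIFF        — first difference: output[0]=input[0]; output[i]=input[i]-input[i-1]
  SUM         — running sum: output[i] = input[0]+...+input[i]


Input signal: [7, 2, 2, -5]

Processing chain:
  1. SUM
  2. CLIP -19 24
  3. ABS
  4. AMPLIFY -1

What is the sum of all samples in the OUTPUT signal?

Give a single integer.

Answer: -33

Derivation:
Input: [7, 2, 2, -5]
Stage 1 (SUM): sum[0..0]=7, sum[0..1]=9, sum[0..2]=11, sum[0..3]=6 -> [7, 9, 11, 6]
Stage 2 (CLIP -19 24): clip(7,-19,24)=7, clip(9,-19,24)=9, clip(11,-19,24)=11, clip(6,-19,24)=6 -> [7, 9, 11, 6]
Stage 3 (ABS): |7|=7, |9|=9, |11|=11, |6|=6 -> [7, 9, 11, 6]
Stage 4 (AMPLIFY -1): 7*-1=-7, 9*-1=-9, 11*-1=-11, 6*-1=-6 -> [-7, -9, -11, -6]
Output sum: -33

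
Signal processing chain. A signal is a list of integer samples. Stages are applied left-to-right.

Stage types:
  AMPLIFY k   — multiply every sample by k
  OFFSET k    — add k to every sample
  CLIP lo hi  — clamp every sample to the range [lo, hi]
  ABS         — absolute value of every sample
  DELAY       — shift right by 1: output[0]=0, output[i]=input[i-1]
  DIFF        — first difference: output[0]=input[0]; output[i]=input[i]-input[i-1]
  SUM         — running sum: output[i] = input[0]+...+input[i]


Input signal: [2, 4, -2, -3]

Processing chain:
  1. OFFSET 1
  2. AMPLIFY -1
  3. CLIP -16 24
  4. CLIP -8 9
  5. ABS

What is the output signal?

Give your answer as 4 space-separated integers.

Answer: 3 5 1 2

Derivation:
Input: [2, 4, -2, -3]
Stage 1 (OFFSET 1): 2+1=3, 4+1=5, -2+1=-1, -3+1=-2 -> [3, 5, -1, -2]
Stage 2 (AMPLIFY -1): 3*-1=-3, 5*-1=-5, -1*-1=1, -2*-1=2 -> [-3, -5, 1, 2]
Stage 3 (CLIP -16 24): clip(-3,-16,24)=-3, clip(-5,-16,24)=-5, clip(1,-16,24)=1, clip(2,-16,24)=2 -> [-3, -5, 1, 2]
Stage 4 (CLIP -8 9): clip(-3,-8,9)=-3, clip(-5,-8,9)=-5, clip(1,-8,9)=1, clip(2,-8,9)=2 -> [-3, -5, 1, 2]
Stage 5 (ABS): |-3|=3, |-5|=5, |1|=1, |2|=2 -> [3, 5, 1, 2]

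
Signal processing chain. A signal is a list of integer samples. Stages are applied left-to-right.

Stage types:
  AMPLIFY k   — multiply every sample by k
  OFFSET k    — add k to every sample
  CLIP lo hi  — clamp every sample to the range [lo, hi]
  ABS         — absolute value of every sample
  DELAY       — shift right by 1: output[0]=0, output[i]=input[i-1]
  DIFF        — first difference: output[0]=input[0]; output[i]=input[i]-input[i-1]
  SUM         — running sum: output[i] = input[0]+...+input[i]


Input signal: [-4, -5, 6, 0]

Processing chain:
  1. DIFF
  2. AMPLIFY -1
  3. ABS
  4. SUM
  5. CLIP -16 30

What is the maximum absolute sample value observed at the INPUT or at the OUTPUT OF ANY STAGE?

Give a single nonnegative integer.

Input: [-4, -5, 6, 0] (max |s|=6)
Stage 1 (DIFF): s[0]=-4, -5--4=-1, 6--5=11, 0-6=-6 -> [-4, -1, 11, -6] (max |s|=11)
Stage 2 (AMPLIFY -1): -4*-1=4, -1*-1=1, 11*-1=-11, -6*-1=6 -> [4, 1, -11, 6] (max |s|=11)
Stage 3 (ABS): |4|=4, |1|=1, |-11|=11, |6|=6 -> [4, 1, 11, 6] (max |s|=11)
Stage 4 (SUM): sum[0..0]=4, sum[0..1]=5, sum[0..2]=16, sum[0..3]=22 -> [4, 5, 16, 22] (max |s|=22)
Stage 5 (CLIP -16 30): clip(4,-16,30)=4, clip(5,-16,30)=5, clip(16,-16,30)=16, clip(22,-16,30)=22 -> [4, 5, 16, 22] (max |s|=22)
Overall max amplitude: 22

Answer: 22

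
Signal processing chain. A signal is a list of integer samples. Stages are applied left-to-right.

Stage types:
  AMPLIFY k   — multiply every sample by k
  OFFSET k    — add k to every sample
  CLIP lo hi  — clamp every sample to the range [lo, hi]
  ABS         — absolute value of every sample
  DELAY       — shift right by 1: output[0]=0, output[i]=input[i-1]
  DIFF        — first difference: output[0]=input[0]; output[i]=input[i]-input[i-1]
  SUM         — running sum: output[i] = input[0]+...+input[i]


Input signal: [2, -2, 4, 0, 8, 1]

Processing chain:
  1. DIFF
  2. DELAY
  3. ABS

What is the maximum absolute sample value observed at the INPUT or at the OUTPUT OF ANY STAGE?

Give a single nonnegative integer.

Input: [2, -2, 4, 0, 8, 1] (max |s|=8)
Stage 1 (DIFF): s[0]=2, -2-2=-4, 4--2=6, 0-4=-4, 8-0=8, 1-8=-7 -> [2, -4, 6, -4, 8, -7] (max |s|=8)
Stage 2 (DELAY): [0, 2, -4, 6, -4, 8] = [0, 2, -4, 6, -4, 8] -> [0, 2, -4, 6, -4, 8] (max |s|=8)
Stage 3 (ABS): |0|=0, |2|=2, |-4|=4, |6|=6, |-4|=4, |8|=8 -> [0, 2, 4, 6, 4, 8] (max |s|=8)
Overall max amplitude: 8

Answer: 8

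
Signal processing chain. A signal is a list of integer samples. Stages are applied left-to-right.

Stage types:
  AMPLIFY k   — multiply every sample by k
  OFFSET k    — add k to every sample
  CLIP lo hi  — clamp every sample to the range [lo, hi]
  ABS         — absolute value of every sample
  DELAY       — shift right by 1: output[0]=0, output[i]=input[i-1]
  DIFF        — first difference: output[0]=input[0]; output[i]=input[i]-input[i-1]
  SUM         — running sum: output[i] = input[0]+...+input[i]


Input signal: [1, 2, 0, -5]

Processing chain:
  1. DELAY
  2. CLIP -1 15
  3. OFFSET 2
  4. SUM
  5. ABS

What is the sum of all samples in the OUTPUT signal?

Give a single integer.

Input: [1, 2, 0, -5]
Stage 1 (DELAY): [0, 1, 2, 0] = [0, 1, 2, 0] -> [0, 1, 2, 0]
Stage 2 (CLIP -1 15): clip(0,-1,15)=0, clip(1,-1,15)=1, clip(2,-1,15)=2, clip(0,-1,15)=0 -> [0, 1, 2, 0]
Stage 3 (OFFSET 2): 0+2=2, 1+2=3, 2+2=4, 0+2=2 -> [2, 3, 4, 2]
Stage 4 (SUM): sum[0..0]=2, sum[0..1]=5, sum[0..2]=9, sum[0..3]=11 -> [2, 5, 9, 11]
Stage 5 (ABS): |2|=2, |5|=5, |9|=9, |11|=11 -> [2, 5, 9, 11]
Output sum: 27

Answer: 27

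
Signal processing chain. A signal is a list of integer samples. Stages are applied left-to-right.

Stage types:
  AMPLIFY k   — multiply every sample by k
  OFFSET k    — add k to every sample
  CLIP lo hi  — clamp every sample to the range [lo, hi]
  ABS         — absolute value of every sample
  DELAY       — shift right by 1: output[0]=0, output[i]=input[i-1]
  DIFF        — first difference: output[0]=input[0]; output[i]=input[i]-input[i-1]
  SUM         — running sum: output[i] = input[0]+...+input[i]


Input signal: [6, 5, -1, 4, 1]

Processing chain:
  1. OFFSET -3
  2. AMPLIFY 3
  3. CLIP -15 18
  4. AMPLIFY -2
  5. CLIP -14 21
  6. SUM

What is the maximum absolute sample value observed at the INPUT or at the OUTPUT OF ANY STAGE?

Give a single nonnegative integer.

Input: [6, 5, -1, 4, 1] (max |s|=6)
Stage 1 (OFFSET -3): 6+-3=3, 5+-3=2, -1+-3=-4, 4+-3=1, 1+-3=-2 -> [3, 2, -4, 1, -2] (max |s|=4)
Stage 2 (AMPLIFY 3): 3*3=9, 2*3=6, -4*3=-12, 1*3=3, -2*3=-6 -> [9, 6, -12, 3, -6] (max |s|=12)
Stage 3 (CLIP -15 18): clip(9,-15,18)=9, clip(6,-15,18)=6, clip(-12,-15,18)=-12, clip(3,-15,18)=3, clip(-6,-15,18)=-6 -> [9, 6, -12, 3, -6] (max |s|=12)
Stage 4 (AMPLIFY -2): 9*-2=-18, 6*-2=-12, -12*-2=24, 3*-2=-6, -6*-2=12 -> [-18, -12, 24, -6, 12] (max |s|=24)
Stage 5 (CLIP -14 21): clip(-18,-14,21)=-14, clip(-12,-14,21)=-12, clip(24,-14,21)=21, clip(-6,-14,21)=-6, clip(12,-14,21)=12 -> [-14, -12, 21, -6, 12] (max |s|=21)
Stage 6 (SUM): sum[0..0]=-14, sum[0..1]=-26, sum[0..2]=-5, sum[0..3]=-11, sum[0..4]=1 -> [-14, -26, -5, -11, 1] (max |s|=26)
Overall max amplitude: 26

Answer: 26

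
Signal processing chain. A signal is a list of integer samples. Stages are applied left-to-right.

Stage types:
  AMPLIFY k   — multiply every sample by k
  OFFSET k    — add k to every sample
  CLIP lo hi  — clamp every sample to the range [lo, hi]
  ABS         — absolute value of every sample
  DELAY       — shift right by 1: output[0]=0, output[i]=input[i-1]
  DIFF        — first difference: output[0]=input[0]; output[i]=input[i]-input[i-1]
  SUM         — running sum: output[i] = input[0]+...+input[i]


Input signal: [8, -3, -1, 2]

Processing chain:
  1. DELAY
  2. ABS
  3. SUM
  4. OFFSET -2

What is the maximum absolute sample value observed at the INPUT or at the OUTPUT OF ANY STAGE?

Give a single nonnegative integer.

Input: [8, -3, -1, 2] (max |s|=8)
Stage 1 (DELAY): [0, 8, -3, -1] = [0, 8, -3, -1] -> [0, 8, -3, -1] (max |s|=8)
Stage 2 (ABS): |0|=0, |8|=8, |-3|=3, |-1|=1 -> [0, 8, 3, 1] (max |s|=8)
Stage 3 (SUM): sum[0..0]=0, sum[0..1]=8, sum[0..2]=11, sum[0..3]=12 -> [0, 8, 11, 12] (max |s|=12)
Stage 4 (OFFSET -2): 0+-2=-2, 8+-2=6, 11+-2=9, 12+-2=10 -> [-2, 6, 9, 10] (max |s|=10)
Overall max amplitude: 12

Answer: 12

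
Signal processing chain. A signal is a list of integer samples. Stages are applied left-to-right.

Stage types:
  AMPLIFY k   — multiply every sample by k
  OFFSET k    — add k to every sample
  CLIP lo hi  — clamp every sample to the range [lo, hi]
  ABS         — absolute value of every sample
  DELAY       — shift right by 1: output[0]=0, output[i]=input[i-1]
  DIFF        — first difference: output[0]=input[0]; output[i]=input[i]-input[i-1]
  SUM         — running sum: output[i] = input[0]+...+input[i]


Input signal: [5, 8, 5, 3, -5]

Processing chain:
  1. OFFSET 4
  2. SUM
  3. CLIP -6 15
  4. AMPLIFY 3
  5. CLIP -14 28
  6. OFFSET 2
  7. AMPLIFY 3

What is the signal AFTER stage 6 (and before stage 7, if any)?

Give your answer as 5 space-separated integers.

Answer: 29 30 30 30 30

Derivation:
Input: [5, 8, 5, 3, -5]
Stage 1 (OFFSET 4): 5+4=9, 8+4=12, 5+4=9, 3+4=7, -5+4=-1 -> [9, 12, 9, 7, -1]
Stage 2 (SUM): sum[0..0]=9, sum[0..1]=21, sum[0..2]=30, sum[0..3]=37, sum[0..4]=36 -> [9, 21, 30, 37, 36]
Stage 3 (CLIP -6 15): clip(9,-6,15)=9, clip(21,-6,15)=15, clip(30,-6,15)=15, clip(37,-6,15)=15, clip(36,-6,15)=15 -> [9, 15, 15, 15, 15]
Stage 4 (AMPLIFY 3): 9*3=27, 15*3=45, 15*3=45, 15*3=45, 15*3=45 -> [27, 45, 45, 45, 45]
Stage 5 (CLIP -14 28): clip(27,-14,28)=27, clip(45,-14,28)=28, clip(45,-14,28)=28, clip(45,-14,28)=28, clip(45,-14,28)=28 -> [27, 28, 28, 28, 28]
Stage 6 (OFFSET 2): 27+2=29, 28+2=30, 28+2=30, 28+2=30, 28+2=30 -> [29, 30, 30, 30, 30]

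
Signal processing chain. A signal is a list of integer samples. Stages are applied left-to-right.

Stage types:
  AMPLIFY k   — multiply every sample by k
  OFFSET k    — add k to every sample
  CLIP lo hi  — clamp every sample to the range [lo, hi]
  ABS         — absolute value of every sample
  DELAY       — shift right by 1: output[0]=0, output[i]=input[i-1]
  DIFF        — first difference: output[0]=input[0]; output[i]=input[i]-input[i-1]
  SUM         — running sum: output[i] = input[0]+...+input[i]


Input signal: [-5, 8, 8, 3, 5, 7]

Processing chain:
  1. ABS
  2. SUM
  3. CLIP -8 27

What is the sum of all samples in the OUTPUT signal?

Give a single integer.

Answer: 117

Derivation:
Input: [-5, 8, 8, 3, 5, 7]
Stage 1 (ABS): |-5|=5, |8|=8, |8|=8, |3|=3, |5|=5, |7|=7 -> [5, 8, 8, 3, 5, 7]
Stage 2 (SUM): sum[0..0]=5, sum[0..1]=13, sum[0..2]=21, sum[0..3]=24, sum[0..4]=29, sum[0..5]=36 -> [5, 13, 21, 24, 29, 36]
Stage 3 (CLIP -8 27): clip(5,-8,27)=5, clip(13,-8,27)=13, clip(21,-8,27)=21, clip(24,-8,27)=24, clip(29,-8,27)=27, clip(36,-8,27)=27 -> [5, 13, 21, 24, 27, 27]
Output sum: 117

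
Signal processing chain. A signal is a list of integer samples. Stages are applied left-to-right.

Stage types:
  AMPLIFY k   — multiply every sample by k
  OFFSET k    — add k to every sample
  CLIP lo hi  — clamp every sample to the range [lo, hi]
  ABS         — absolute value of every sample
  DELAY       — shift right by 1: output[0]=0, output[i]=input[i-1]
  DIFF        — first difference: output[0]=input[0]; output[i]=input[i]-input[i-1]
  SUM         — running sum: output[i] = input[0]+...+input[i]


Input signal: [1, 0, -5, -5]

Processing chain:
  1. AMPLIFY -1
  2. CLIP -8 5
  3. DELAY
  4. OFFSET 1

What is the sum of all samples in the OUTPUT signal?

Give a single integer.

Answer: 8

Derivation:
Input: [1, 0, -5, -5]
Stage 1 (AMPLIFY -1): 1*-1=-1, 0*-1=0, -5*-1=5, -5*-1=5 -> [-1, 0, 5, 5]
Stage 2 (CLIP -8 5): clip(-1,-8,5)=-1, clip(0,-8,5)=0, clip(5,-8,5)=5, clip(5,-8,5)=5 -> [-1, 0, 5, 5]
Stage 3 (DELAY): [0, -1, 0, 5] = [0, -1, 0, 5] -> [0, -1, 0, 5]
Stage 4 (OFFSET 1): 0+1=1, -1+1=0, 0+1=1, 5+1=6 -> [1, 0, 1, 6]
Output sum: 8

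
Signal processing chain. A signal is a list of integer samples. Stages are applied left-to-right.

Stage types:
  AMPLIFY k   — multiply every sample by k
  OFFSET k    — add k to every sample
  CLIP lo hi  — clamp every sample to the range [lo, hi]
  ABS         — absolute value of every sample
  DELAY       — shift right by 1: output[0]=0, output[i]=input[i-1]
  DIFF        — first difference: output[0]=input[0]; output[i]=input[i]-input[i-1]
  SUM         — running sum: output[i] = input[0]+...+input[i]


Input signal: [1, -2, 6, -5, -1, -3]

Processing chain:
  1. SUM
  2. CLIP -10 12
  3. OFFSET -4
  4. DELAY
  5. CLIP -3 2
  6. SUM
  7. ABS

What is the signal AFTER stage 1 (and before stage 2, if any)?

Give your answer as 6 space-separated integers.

Input: [1, -2, 6, -5, -1, -3]
Stage 1 (SUM): sum[0..0]=1, sum[0..1]=-1, sum[0..2]=5, sum[0..3]=0, sum[0..4]=-1, sum[0..5]=-4 -> [1, -1, 5, 0, -1, -4]

Answer: 1 -1 5 0 -1 -4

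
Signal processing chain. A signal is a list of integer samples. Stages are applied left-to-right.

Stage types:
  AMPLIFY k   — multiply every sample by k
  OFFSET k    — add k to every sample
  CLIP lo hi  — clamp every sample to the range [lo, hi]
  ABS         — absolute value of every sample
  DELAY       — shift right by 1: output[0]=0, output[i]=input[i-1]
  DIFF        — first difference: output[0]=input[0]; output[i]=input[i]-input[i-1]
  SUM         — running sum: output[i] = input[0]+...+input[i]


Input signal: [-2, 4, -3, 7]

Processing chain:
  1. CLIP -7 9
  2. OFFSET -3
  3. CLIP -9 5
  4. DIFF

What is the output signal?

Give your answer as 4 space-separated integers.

Answer: -5 6 -7 10

Derivation:
Input: [-2, 4, -3, 7]
Stage 1 (CLIP -7 9): clip(-2,-7,9)=-2, clip(4,-7,9)=4, clip(-3,-7,9)=-3, clip(7,-7,9)=7 -> [-2, 4, -3, 7]
Stage 2 (OFFSET -3): -2+-3=-5, 4+-3=1, -3+-3=-6, 7+-3=4 -> [-5, 1, -6, 4]
Stage 3 (CLIP -9 5): clip(-5,-9,5)=-5, clip(1,-9,5)=1, clip(-6,-9,5)=-6, clip(4,-9,5)=4 -> [-5, 1, -6, 4]
Stage 4 (DIFF): s[0]=-5, 1--5=6, -6-1=-7, 4--6=10 -> [-5, 6, -7, 10]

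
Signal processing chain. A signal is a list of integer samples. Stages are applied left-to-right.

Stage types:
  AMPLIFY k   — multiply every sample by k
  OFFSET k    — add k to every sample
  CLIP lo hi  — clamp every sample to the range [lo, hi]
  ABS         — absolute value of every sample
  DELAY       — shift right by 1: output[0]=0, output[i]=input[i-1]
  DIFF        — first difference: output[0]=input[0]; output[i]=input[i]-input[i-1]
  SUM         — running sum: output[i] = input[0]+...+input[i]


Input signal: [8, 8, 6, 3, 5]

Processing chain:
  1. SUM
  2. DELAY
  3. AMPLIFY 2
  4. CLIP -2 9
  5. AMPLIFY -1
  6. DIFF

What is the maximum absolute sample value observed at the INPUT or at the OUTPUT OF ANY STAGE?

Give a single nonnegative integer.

Input: [8, 8, 6, 3, 5] (max |s|=8)
Stage 1 (SUM): sum[0..0]=8, sum[0..1]=16, sum[0..2]=22, sum[0..3]=25, sum[0..4]=30 -> [8, 16, 22, 25, 30] (max |s|=30)
Stage 2 (DELAY): [0, 8, 16, 22, 25] = [0, 8, 16, 22, 25] -> [0, 8, 16, 22, 25] (max |s|=25)
Stage 3 (AMPLIFY 2): 0*2=0, 8*2=16, 16*2=32, 22*2=44, 25*2=50 -> [0, 16, 32, 44, 50] (max |s|=50)
Stage 4 (CLIP -2 9): clip(0,-2,9)=0, clip(16,-2,9)=9, clip(32,-2,9)=9, clip(44,-2,9)=9, clip(50,-2,9)=9 -> [0, 9, 9, 9, 9] (max |s|=9)
Stage 5 (AMPLIFY -1): 0*-1=0, 9*-1=-9, 9*-1=-9, 9*-1=-9, 9*-1=-9 -> [0, -9, -9, -9, -9] (max |s|=9)
Stage 6 (DIFF): s[0]=0, -9-0=-9, -9--9=0, -9--9=0, -9--9=0 -> [0, -9, 0, 0, 0] (max |s|=9)
Overall max amplitude: 50

Answer: 50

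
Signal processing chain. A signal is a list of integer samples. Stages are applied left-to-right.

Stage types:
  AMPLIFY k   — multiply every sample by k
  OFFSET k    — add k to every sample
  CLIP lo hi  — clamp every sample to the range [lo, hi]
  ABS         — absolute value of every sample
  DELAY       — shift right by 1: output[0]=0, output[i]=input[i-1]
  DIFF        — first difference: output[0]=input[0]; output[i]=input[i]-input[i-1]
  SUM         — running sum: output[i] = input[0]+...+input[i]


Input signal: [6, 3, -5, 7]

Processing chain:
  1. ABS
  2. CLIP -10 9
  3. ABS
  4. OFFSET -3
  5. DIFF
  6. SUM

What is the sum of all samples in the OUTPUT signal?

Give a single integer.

Input: [6, 3, -5, 7]
Stage 1 (ABS): |6|=6, |3|=3, |-5|=5, |7|=7 -> [6, 3, 5, 7]
Stage 2 (CLIP -10 9): clip(6,-10,9)=6, clip(3,-10,9)=3, clip(5,-10,9)=5, clip(7,-10,9)=7 -> [6, 3, 5, 7]
Stage 3 (ABS): |6|=6, |3|=3, |5|=5, |7|=7 -> [6, 3, 5, 7]
Stage 4 (OFFSET -3): 6+-3=3, 3+-3=0, 5+-3=2, 7+-3=4 -> [3, 0, 2, 4]
Stage 5 (DIFF): s[0]=3, 0-3=-3, 2-0=2, 4-2=2 -> [3, -3, 2, 2]
Stage 6 (SUM): sum[0..0]=3, sum[0..1]=0, sum[0..2]=2, sum[0..3]=4 -> [3, 0, 2, 4]
Output sum: 9

Answer: 9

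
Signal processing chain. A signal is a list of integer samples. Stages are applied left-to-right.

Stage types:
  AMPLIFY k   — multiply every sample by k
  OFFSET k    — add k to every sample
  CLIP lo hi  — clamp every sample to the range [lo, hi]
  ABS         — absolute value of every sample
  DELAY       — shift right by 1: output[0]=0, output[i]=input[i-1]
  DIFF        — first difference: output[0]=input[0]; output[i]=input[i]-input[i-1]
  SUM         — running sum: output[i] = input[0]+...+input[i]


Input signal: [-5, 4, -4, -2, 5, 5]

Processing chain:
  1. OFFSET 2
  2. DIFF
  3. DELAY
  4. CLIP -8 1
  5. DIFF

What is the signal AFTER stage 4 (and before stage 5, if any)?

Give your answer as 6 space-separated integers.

Input: [-5, 4, -4, -2, 5, 5]
Stage 1 (OFFSET 2): -5+2=-3, 4+2=6, -4+2=-2, -2+2=0, 5+2=7, 5+2=7 -> [-3, 6, -2, 0, 7, 7]
Stage 2 (DIFF): s[0]=-3, 6--3=9, -2-6=-8, 0--2=2, 7-0=7, 7-7=0 -> [-3, 9, -8, 2, 7, 0]
Stage 3 (DELAY): [0, -3, 9, -8, 2, 7] = [0, -3, 9, -8, 2, 7] -> [0, -3, 9, -8, 2, 7]
Stage 4 (CLIP -8 1): clip(0,-8,1)=0, clip(-3,-8,1)=-3, clip(9,-8,1)=1, clip(-8,-8,1)=-8, clip(2,-8,1)=1, clip(7,-8,1)=1 -> [0, -3, 1, -8, 1, 1]

Answer: 0 -3 1 -8 1 1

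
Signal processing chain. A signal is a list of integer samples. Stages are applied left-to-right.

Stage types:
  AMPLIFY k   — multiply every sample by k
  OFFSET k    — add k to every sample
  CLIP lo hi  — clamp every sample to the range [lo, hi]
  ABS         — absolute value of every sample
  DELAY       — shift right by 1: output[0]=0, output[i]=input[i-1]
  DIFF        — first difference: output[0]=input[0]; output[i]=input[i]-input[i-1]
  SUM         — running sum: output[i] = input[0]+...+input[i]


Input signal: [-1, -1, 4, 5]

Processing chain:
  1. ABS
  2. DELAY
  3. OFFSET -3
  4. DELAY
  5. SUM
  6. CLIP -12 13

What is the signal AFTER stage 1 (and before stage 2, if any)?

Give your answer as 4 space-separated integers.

Input: [-1, -1, 4, 5]
Stage 1 (ABS): |-1|=1, |-1|=1, |4|=4, |5|=5 -> [1, 1, 4, 5]

Answer: 1 1 4 5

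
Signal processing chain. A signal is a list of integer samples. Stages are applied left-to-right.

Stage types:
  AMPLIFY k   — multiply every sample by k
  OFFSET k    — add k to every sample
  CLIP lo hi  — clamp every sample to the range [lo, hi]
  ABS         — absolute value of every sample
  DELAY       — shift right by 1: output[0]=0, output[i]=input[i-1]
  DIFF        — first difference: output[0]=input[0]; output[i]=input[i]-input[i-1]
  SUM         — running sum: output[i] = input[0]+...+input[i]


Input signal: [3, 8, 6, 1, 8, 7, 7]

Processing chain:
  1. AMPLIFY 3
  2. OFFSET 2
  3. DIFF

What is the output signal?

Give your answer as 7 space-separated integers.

Input: [3, 8, 6, 1, 8, 7, 7]
Stage 1 (AMPLIFY 3): 3*3=9, 8*3=24, 6*3=18, 1*3=3, 8*3=24, 7*3=21, 7*3=21 -> [9, 24, 18, 3, 24, 21, 21]
Stage 2 (OFFSET 2): 9+2=11, 24+2=26, 18+2=20, 3+2=5, 24+2=26, 21+2=23, 21+2=23 -> [11, 26, 20, 5, 26, 23, 23]
Stage 3 (DIFF): s[0]=11, 26-11=15, 20-26=-6, 5-20=-15, 26-5=21, 23-26=-3, 23-23=0 -> [11, 15, -6, -15, 21, -3, 0]

Answer: 11 15 -6 -15 21 -3 0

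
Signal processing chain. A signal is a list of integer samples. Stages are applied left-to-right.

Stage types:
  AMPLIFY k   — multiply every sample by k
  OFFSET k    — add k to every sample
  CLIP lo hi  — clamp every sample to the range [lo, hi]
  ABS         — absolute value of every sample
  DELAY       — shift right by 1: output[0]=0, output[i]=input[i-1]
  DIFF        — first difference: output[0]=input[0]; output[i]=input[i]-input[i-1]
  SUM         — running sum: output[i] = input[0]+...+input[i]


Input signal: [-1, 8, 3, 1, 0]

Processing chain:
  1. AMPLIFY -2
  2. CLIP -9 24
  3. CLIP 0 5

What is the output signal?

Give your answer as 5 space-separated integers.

Answer: 2 0 0 0 0

Derivation:
Input: [-1, 8, 3, 1, 0]
Stage 1 (AMPLIFY -2): -1*-2=2, 8*-2=-16, 3*-2=-6, 1*-2=-2, 0*-2=0 -> [2, -16, -6, -2, 0]
Stage 2 (CLIP -9 24): clip(2,-9,24)=2, clip(-16,-9,24)=-9, clip(-6,-9,24)=-6, clip(-2,-9,24)=-2, clip(0,-9,24)=0 -> [2, -9, -6, -2, 0]
Stage 3 (CLIP 0 5): clip(2,0,5)=2, clip(-9,0,5)=0, clip(-6,0,5)=0, clip(-2,0,5)=0, clip(0,0,5)=0 -> [2, 0, 0, 0, 0]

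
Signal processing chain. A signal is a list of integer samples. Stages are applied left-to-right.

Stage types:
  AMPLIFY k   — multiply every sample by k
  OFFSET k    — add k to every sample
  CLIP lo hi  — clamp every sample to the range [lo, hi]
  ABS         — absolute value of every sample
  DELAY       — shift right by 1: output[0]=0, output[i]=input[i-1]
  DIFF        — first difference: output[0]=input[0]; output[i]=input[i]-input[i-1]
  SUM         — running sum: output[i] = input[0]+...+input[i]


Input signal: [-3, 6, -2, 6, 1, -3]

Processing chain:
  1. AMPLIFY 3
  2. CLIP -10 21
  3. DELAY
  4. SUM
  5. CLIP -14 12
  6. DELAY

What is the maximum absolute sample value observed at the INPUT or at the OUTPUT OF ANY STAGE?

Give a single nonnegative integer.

Input: [-3, 6, -2, 6, 1, -3] (max |s|=6)
Stage 1 (AMPLIFY 3): -3*3=-9, 6*3=18, -2*3=-6, 6*3=18, 1*3=3, -3*3=-9 -> [-9, 18, -6, 18, 3, -9] (max |s|=18)
Stage 2 (CLIP -10 21): clip(-9,-10,21)=-9, clip(18,-10,21)=18, clip(-6,-10,21)=-6, clip(18,-10,21)=18, clip(3,-10,21)=3, clip(-9,-10,21)=-9 -> [-9, 18, -6, 18, 3, -9] (max |s|=18)
Stage 3 (DELAY): [0, -9, 18, -6, 18, 3] = [0, -9, 18, -6, 18, 3] -> [0, -9, 18, -6, 18, 3] (max |s|=18)
Stage 4 (SUM): sum[0..0]=0, sum[0..1]=-9, sum[0..2]=9, sum[0..3]=3, sum[0..4]=21, sum[0..5]=24 -> [0, -9, 9, 3, 21, 24] (max |s|=24)
Stage 5 (CLIP -14 12): clip(0,-14,12)=0, clip(-9,-14,12)=-9, clip(9,-14,12)=9, clip(3,-14,12)=3, clip(21,-14,12)=12, clip(24,-14,12)=12 -> [0, -9, 9, 3, 12, 12] (max |s|=12)
Stage 6 (DELAY): [0, 0, -9, 9, 3, 12] = [0, 0, -9, 9, 3, 12] -> [0, 0, -9, 9, 3, 12] (max |s|=12)
Overall max amplitude: 24

Answer: 24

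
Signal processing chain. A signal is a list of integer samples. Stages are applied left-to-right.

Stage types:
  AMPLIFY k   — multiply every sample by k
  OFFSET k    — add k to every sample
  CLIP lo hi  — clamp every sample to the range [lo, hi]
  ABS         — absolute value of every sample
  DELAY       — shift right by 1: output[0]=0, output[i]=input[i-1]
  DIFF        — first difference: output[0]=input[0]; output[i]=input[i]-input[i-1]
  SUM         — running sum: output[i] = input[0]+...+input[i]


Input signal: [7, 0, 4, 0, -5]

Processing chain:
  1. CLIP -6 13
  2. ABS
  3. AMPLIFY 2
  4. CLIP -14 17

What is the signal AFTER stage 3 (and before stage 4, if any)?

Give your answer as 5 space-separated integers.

Input: [7, 0, 4, 0, -5]
Stage 1 (CLIP -6 13): clip(7,-6,13)=7, clip(0,-6,13)=0, clip(4,-6,13)=4, clip(0,-6,13)=0, clip(-5,-6,13)=-5 -> [7, 0, 4, 0, -5]
Stage 2 (ABS): |7|=7, |0|=0, |4|=4, |0|=0, |-5|=5 -> [7, 0, 4, 0, 5]
Stage 3 (AMPLIFY 2): 7*2=14, 0*2=0, 4*2=8, 0*2=0, 5*2=10 -> [14, 0, 8, 0, 10]

Answer: 14 0 8 0 10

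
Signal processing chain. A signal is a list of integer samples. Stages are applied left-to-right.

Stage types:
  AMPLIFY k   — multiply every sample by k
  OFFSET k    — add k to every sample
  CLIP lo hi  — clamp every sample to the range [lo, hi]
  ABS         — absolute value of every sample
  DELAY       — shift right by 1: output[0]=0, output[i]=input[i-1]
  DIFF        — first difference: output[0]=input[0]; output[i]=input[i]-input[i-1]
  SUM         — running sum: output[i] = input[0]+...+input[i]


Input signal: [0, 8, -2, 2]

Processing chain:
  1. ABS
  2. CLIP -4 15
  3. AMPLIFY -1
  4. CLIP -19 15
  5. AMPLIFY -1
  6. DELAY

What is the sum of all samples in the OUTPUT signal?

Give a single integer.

Answer: 10

Derivation:
Input: [0, 8, -2, 2]
Stage 1 (ABS): |0|=0, |8|=8, |-2|=2, |2|=2 -> [0, 8, 2, 2]
Stage 2 (CLIP -4 15): clip(0,-4,15)=0, clip(8,-4,15)=8, clip(2,-4,15)=2, clip(2,-4,15)=2 -> [0, 8, 2, 2]
Stage 3 (AMPLIFY -1): 0*-1=0, 8*-1=-8, 2*-1=-2, 2*-1=-2 -> [0, -8, -2, -2]
Stage 4 (CLIP -19 15): clip(0,-19,15)=0, clip(-8,-19,15)=-8, clip(-2,-19,15)=-2, clip(-2,-19,15)=-2 -> [0, -8, -2, -2]
Stage 5 (AMPLIFY -1): 0*-1=0, -8*-1=8, -2*-1=2, -2*-1=2 -> [0, 8, 2, 2]
Stage 6 (DELAY): [0, 0, 8, 2] = [0, 0, 8, 2] -> [0, 0, 8, 2]
Output sum: 10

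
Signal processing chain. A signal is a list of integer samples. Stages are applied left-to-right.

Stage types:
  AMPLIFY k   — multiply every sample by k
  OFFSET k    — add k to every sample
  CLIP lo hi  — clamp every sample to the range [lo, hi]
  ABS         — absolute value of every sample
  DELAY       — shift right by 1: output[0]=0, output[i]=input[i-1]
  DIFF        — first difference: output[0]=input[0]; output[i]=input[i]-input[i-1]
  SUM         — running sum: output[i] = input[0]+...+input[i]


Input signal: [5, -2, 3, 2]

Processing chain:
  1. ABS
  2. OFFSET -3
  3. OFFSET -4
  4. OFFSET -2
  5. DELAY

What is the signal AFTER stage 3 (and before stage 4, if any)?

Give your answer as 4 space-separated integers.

Answer: -2 -5 -4 -5

Derivation:
Input: [5, -2, 3, 2]
Stage 1 (ABS): |5|=5, |-2|=2, |3|=3, |2|=2 -> [5, 2, 3, 2]
Stage 2 (OFFSET -3): 5+-3=2, 2+-3=-1, 3+-3=0, 2+-3=-1 -> [2, -1, 0, -1]
Stage 3 (OFFSET -4): 2+-4=-2, -1+-4=-5, 0+-4=-4, -1+-4=-5 -> [-2, -5, -4, -5]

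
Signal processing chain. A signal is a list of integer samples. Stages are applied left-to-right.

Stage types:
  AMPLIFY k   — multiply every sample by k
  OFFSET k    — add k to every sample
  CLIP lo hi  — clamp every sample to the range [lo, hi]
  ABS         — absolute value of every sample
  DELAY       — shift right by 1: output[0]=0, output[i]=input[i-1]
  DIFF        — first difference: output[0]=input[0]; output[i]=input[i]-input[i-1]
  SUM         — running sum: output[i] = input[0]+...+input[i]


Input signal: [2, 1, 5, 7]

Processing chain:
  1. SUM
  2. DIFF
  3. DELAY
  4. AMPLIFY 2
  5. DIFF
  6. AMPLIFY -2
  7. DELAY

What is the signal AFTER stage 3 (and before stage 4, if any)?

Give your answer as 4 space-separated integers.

Input: [2, 1, 5, 7]
Stage 1 (SUM): sum[0..0]=2, sum[0..1]=3, sum[0..2]=8, sum[0..3]=15 -> [2, 3, 8, 15]
Stage 2 (DIFF): s[0]=2, 3-2=1, 8-3=5, 15-8=7 -> [2, 1, 5, 7]
Stage 3 (DELAY): [0, 2, 1, 5] = [0, 2, 1, 5] -> [0, 2, 1, 5]

Answer: 0 2 1 5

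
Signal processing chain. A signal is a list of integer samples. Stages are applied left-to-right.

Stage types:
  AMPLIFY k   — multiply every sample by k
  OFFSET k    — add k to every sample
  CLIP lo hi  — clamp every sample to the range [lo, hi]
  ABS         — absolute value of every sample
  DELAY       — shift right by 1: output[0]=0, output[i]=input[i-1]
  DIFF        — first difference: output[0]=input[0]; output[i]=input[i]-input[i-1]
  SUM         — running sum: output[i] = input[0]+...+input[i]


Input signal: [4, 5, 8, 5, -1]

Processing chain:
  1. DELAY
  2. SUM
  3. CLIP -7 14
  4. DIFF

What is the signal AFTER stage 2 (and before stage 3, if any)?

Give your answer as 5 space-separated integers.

Input: [4, 5, 8, 5, -1]
Stage 1 (DELAY): [0, 4, 5, 8, 5] = [0, 4, 5, 8, 5] -> [0, 4, 5, 8, 5]
Stage 2 (SUM): sum[0..0]=0, sum[0..1]=4, sum[0..2]=9, sum[0..3]=17, sum[0..4]=22 -> [0, 4, 9, 17, 22]

Answer: 0 4 9 17 22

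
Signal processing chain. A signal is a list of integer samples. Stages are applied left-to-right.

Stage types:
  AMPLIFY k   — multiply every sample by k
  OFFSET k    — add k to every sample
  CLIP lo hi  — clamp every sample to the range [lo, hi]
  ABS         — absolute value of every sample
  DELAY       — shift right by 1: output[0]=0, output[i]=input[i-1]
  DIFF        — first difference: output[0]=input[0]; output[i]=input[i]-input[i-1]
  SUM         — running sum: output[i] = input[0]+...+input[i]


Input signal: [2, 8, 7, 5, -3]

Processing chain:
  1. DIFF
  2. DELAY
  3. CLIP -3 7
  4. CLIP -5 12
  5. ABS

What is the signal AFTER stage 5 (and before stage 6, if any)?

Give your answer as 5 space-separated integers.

Input: [2, 8, 7, 5, -3]
Stage 1 (DIFF): s[0]=2, 8-2=6, 7-8=-1, 5-7=-2, -3-5=-8 -> [2, 6, -1, -2, -8]
Stage 2 (DELAY): [0, 2, 6, -1, -2] = [0, 2, 6, -1, -2] -> [0, 2, 6, -1, -2]
Stage 3 (CLIP -3 7): clip(0,-3,7)=0, clip(2,-3,7)=2, clip(6,-3,7)=6, clip(-1,-3,7)=-1, clip(-2,-3,7)=-2 -> [0, 2, 6, -1, -2]
Stage 4 (CLIP -5 12): clip(0,-5,12)=0, clip(2,-5,12)=2, clip(6,-5,12)=6, clip(-1,-5,12)=-1, clip(-2,-5,12)=-2 -> [0, 2, 6, -1, -2]
Stage 5 (ABS): |0|=0, |2|=2, |6|=6, |-1|=1, |-2|=2 -> [0, 2, 6, 1, 2]

Answer: 0 2 6 1 2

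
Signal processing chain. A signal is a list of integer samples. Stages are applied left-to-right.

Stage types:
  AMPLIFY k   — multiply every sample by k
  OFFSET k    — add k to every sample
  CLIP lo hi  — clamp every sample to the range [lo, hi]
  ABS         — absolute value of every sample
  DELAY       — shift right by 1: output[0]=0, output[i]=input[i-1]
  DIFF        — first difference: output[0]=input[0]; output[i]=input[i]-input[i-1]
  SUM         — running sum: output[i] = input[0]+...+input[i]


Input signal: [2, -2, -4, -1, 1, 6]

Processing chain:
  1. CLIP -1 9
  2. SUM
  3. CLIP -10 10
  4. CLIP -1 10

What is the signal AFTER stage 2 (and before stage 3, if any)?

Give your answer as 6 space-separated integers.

Answer: 2 1 0 -1 0 6

Derivation:
Input: [2, -2, -4, -1, 1, 6]
Stage 1 (CLIP -1 9): clip(2,-1,9)=2, clip(-2,-1,9)=-1, clip(-4,-1,9)=-1, clip(-1,-1,9)=-1, clip(1,-1,9)=1, clip(6,-1,9)=6 -> [2, -1, -1, -1, 1, 6]
Stage 2 (SUM): sum[0..0]=2, sum[0..1]=1, sum[0..2]=0, sum[0..3]=-1, sum[0..4]=0, sum[0..5]=6 -> [2, 1, 0, -1, 0, 6]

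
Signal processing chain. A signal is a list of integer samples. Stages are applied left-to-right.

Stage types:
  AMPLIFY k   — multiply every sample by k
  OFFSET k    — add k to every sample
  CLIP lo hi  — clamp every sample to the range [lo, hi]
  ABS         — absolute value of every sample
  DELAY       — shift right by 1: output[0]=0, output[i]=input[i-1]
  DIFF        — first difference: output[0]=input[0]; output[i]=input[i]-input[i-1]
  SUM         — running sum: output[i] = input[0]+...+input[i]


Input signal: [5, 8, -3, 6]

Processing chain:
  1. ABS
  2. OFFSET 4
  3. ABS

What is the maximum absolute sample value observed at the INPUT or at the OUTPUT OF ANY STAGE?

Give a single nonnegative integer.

Answer: 12

Derivation:
Input: [5, 8, -3, 6] (max |s|=8)
Stage 1 (ABS): |5|=5, |8|=8, |-3|=3, |6|=6 -> [5, 8, 3, 6] (max |s|=8)
Stage 2 (OFFSET 4): 5+4=9, 8+4=12, 3+4=7, 6+4=10 -> [9, 12, 7, 10] (max |s|=12)
Stage 3 (ABS): |9|=9, |12|=12, |7|=7, |10|=10 -> [9, 12, 7, 10] (max |s|=12)
Overall max amplitude: 12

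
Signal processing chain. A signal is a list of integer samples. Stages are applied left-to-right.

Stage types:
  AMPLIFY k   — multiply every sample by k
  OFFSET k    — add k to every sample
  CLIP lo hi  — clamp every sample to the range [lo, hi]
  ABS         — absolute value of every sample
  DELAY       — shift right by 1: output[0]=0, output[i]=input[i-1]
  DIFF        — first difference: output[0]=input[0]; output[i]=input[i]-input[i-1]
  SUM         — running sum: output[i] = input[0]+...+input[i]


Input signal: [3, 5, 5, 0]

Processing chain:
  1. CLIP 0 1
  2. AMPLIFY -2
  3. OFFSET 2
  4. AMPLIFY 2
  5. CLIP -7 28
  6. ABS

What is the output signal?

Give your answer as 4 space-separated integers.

Answer: 0 0 0 4

Derivation:
Input: [3, 5, 5, 0]
Stage 1 (CLIP 0 1): clip(3,0,1)=1, clip(5,0,1)=1, clip(5,0,1)=1, clip(0,0,1)=0 -> [1, 1, 1, 0]
Stage 2 (AMPLIFY -2): 1*-2=-2, 1*-2=-2, 1*-2=-2, 0*-2=0 -> [-2, -2, -2, 0]
Stage 3 (OFFSET 2): -2+2=0, -2+2=0, -2+2=0, 0+2=2 -> [0, 0, 0, 2]
Stage 4 (AMPLIFY 2): 0*2=0, 0*2=0, 0*2=0, 2*2=4 -> [0, 0, 0, 4]
Stage 5 (CLIP -7 28): clip(0,-7,28)=0, clip(0,-7,28)=0, clip(0,-7,28)=0, clip(4,-7,28)=4 -> [0, 0, 0, 4]
Stage 6 (ABS): |0|=0, |0|=0, |0|=0, |4|=4 -> [0, 0, 0, 4]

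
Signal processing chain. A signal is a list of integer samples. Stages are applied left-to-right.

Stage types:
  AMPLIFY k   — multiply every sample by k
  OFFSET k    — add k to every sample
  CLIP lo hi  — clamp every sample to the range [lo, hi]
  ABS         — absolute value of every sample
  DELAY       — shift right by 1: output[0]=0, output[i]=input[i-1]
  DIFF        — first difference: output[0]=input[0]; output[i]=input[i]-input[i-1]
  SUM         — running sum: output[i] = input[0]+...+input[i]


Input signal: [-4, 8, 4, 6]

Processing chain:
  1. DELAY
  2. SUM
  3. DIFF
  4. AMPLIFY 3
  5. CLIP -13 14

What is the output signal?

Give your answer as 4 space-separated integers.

Answer: 0 -12 14 12

Derivation:
Input: [-4, 8, 4, 6]
Stage 1 (DELAY): [0, -4, 8, 4] = [0, -4, 8, 4] -> [0, -4, 8, 4]
Stage 2 (SUM): sum[0..0]=0, sum[0..1]=-4, sum[0..2]=4, sum[0..3]=8 -> [0, -4, 4, 8]
Stage 3 (DIFF): s[0]=0, -4-0=-4, 4--4=8, 8-4=4 -> [0, -4, 8, 4]
Stage 4 (AMPLIFY 3): 0*3=0, -4*3=-12, 8*3=24, 4*3=12 -> [0, -12, 24, 12]
Stage 5 (CLIP -13 14): clip(0,-13,14)=0, clip(-12,-13,14)=-12, clip(24,-13,14)=14, clip(12,-13,14)=12 -> [0, -12, 14, 12]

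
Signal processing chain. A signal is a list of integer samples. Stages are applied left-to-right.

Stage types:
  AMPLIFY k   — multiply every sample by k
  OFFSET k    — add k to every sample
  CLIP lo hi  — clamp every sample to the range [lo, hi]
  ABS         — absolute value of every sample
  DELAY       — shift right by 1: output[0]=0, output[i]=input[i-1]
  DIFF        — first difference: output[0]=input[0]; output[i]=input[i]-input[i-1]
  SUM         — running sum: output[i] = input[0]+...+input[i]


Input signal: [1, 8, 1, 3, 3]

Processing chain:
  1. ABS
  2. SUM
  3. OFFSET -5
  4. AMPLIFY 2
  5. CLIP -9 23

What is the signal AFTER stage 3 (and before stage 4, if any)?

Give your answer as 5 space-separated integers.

Input: [1, 8, 1, 3, 3]
Stage 1 (ABS): |1|=1, |8|=8, |1|=1, |3|=3, |3|=3 -> [1, 8, 1, 3, 3]
Stage 2 (SUM): sum[0..0]=1, sum[0..1]=9, sum[0..2]=10, sum[0..3]=13, sum[0..4]=16 -> [1, 9, 10, 13, 16]
Stage 3 (OFFSET -5): 1+-5=-4, 9+-5=4, 10+-5=5, 13+-5=8, 16+-5=11 -> [-4, 4, 5, 8, 11]

Answer: -4 4 5 8 11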